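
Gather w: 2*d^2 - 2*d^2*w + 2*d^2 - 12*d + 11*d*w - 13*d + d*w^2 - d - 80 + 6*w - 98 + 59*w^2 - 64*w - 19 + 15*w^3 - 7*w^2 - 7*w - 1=4*d^2 - 26*d + 15*w^3 + w^2*(d + 52) + w*(-2*d^2 + 11*d - 65) - 198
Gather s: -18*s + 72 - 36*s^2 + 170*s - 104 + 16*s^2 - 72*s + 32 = -20*s^2 + 80*s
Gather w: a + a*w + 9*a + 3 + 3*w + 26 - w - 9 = 10*a + w*(a + 2) + 20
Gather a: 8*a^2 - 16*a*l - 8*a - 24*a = 8*a^2 + a*(-16*l - 32)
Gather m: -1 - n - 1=-n - 2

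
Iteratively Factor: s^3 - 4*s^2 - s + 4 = (s + 1)*(s^2 - 5*s + 4) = (s - 4)*(s + 1)*(s - 1)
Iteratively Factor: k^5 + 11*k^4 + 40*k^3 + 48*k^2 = (k)*(k^4 + 11*k^3 + 40*k^2 + 48*k) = k^2*(k^3 + 11*k^2 + 40*k + 48) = k^2*(k + 3)*(k^2 + 8*k + 16) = k^2*(k + 3)*(k + 4)*(k + 4)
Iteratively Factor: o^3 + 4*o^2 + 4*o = (o + 2)*(o^2 + 2*o) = (o + 2)^2*(o)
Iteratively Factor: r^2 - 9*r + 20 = (r - 4)*(r - 5)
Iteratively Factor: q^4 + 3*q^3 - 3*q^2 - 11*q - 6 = (q + 3)*(q^3 - 3*q - 2) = (q + 1)*(q + 3)*(q^2 - q - 2) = (q + 1)^2*(q + 3)*(q - 2)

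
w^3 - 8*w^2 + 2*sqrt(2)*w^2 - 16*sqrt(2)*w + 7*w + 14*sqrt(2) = (w - 7)*(w - 1)*(w + 2*sqrt(2))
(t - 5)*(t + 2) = t^2 - 3*t - 10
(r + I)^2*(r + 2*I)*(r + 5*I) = r^4 + 9*I*r^3 - 25*r^2 - 27*I*r + 10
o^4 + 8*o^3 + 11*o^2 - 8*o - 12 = (o - 1)*(o + 1)*(o + 2)*(o + 6)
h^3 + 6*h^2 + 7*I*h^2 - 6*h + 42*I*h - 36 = (h + 6)*(h + I)*(h + 6*I)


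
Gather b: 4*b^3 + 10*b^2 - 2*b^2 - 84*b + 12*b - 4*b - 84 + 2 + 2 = 4*b^3 + 8*b^2 - 76*b - 80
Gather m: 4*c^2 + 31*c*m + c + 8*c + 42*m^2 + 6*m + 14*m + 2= 4*c^2 + 9*c + 42*m^2 + m*(31*c + 20) + 2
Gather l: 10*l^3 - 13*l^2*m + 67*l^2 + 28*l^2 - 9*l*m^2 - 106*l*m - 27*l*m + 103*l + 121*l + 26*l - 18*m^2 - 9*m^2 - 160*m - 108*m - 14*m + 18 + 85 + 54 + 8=10*l^3 + l^2*(95 - 13*m) + l*(-9*m^2 - 133*m + 250) - 27*m^2 - 282*m + 165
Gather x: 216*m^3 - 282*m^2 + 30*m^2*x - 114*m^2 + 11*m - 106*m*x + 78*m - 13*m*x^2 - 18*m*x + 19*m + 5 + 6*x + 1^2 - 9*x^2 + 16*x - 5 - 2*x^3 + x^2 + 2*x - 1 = 216*m^3 - 396*m^2 + 108*m - 2*x^3 + x^2*(-13*m - 8) + x*(30*m^2 - 124*m + 24)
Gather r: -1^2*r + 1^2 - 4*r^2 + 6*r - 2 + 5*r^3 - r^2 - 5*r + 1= 5*r^3 - 5*r^2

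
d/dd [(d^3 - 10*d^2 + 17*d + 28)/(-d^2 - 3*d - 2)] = (-d^2 - 4*d + 50)/(d^2 + 4*d + 4)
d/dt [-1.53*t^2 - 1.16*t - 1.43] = -3.06*t - 1.16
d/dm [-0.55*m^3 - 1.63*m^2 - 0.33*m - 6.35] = -1.65*m^2 - 3.26*m - 0.33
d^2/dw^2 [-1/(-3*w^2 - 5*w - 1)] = 2*(-9*w^2 - 15*w + (6*w + 5)^2 - 3)/(3*w^2 + 5*w + 1)^3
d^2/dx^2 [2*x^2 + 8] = 4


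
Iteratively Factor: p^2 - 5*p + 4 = (p - 1)*(p - 4)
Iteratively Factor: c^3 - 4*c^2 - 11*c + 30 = (c - 5)*(c^2 + c - 6) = (c - 5)*(c + 3)*(c - 2)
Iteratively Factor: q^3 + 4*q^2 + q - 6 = (q - 1)*(q^2 + 5*q + 6) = (q - 1)*(q + 3)*(q + 2)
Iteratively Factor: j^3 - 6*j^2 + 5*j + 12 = (j - 3)*(j^2 - 3*j - 4) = (j - 3)*(j + 1)*(j - 4)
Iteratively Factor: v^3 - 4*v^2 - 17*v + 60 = (v - 5)*(v^2 + v - 12) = (v - 5)*(v - 3)*(v + 4)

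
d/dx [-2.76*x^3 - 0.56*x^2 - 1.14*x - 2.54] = -8.28*x^2 - 1.12*x - 1.14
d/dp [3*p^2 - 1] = 6*p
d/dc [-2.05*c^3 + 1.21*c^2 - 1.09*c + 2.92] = -6.15*c^2 + 2.42*c - 1.09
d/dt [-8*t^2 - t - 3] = -16*t - 1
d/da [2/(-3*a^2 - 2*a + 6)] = 4*(3*a + 1)/(3*a^2 + 2*a - 6)^2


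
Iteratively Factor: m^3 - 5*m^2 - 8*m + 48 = (m + 3)*(m^2 - 8*m + 16) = (m - 4)*(m + 3)*(m - 4)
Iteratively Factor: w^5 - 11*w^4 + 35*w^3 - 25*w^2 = (w)*(w^4 - 11*w^3 + 35*w^2 - 25*w) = w^2*(w^3 - 11*w^2 + 35*w - 25) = w^2*(w - 5)*(w^2 - 6*w + 5) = w^2*(w - 5)*(w - 1)*(w - 5)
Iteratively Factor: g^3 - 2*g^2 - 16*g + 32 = (g + 4)*(g^2 - 6*g + 8) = (g - 4)*(g + 4)*(g - 2)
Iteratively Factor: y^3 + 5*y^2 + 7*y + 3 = (y + 1)*(y^2 + 4*y + 3) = (y + 1)*(y + 3)*(y + 1)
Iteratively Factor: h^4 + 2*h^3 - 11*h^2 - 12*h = (h - 3)*(h^3 + 5*h^2 + 4*h) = h*(h - 3)*(h^2 + 5*h + 4) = h*(h - 3)*(h + 4)*(h + 1)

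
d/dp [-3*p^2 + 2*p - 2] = 2 - 6*p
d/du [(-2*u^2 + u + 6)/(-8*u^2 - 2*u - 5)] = (12*u^2 + 116*u + 7)/(64*u^4 + 32*u^3 + 84*u^2 + 20*u + 25)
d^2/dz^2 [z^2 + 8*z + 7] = 2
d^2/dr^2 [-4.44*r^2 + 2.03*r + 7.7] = -8.88000000000000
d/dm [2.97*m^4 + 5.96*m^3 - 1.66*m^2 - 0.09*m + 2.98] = 11.88*m^3 + 17.88*m^2 - 3.32*m - 0.09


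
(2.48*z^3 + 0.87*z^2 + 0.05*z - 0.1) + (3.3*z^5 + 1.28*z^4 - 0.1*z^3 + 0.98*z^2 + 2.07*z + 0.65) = 3.3*z^5 + 1.28*z^4 + 2.38*z^3 + 1.85*z^2 + 2.12*z + 0.55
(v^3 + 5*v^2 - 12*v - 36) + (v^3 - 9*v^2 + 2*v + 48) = 2*v^3 - 4*v^2 - 10*v + 12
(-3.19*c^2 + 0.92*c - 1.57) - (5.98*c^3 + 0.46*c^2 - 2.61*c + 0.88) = -5.98*c^3 - 3.65*c^2 + 3.53*c - 2.45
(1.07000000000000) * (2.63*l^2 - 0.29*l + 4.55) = 2.8141*l^2 - 0.3103*l + 4.8685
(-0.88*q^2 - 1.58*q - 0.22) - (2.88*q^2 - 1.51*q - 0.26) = -3.76*q^2 - 0.0700000000000001*q + 0.04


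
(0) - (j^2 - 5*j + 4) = -j^2 + 5*j - 4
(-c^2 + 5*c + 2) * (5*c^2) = -5*c^4 + 25*c^3 + 10*c^2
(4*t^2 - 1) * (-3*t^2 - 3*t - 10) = -12*t^4 - 12*t^3 - 37*t^2 + 3*t + 10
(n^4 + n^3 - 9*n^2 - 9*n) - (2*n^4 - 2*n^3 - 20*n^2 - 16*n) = -n^4 + 3*n^3 + 11*n^2 + 7*n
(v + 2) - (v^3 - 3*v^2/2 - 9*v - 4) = -v^3 + 3*v^2/2 + 10*v + 6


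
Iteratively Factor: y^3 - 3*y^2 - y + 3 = (y + 1)*(y^2 - 4*y + 3) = (y - 3)*(y + 1)*(y - 1)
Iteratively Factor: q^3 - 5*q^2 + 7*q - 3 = (q - 1)*(q^2 - 4*q + 3) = (q - 3)*(q - 1)*(q - 1)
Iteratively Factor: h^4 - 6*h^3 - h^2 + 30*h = (h + 2)*(h^3 - 8*h^2 + 15*h) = h*(h + 2)*(h^2 - 8*h + 15) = h*(h - 3)*(h + 2)*(h - 5)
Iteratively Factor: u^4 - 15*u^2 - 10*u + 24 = (u + 2)*(u^3 - 2*u^2 - 11*u + 12) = (u - 1)*(u + 2)*(u^2 - u - 12) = (u - 4)*(u - 1)*(u + 2)*(u + 3)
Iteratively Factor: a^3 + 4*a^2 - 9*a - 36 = (a + 3)*(a^2 + a - 12) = (a - 3)*(a + 3)*(a + 4)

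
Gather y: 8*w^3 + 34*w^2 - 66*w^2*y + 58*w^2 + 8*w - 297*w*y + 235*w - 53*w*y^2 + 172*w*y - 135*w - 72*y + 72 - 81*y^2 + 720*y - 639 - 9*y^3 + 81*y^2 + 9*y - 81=8*w^3 + 92*w^2 - 53*w*y^2 + 108*w - 9*y^3 + y*(-66*w^2 - 125*w + 657) - 648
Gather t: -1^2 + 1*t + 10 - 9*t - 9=-8*t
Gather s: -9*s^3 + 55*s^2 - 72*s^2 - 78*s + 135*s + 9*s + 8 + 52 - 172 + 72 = -9*s^3 - 17*s^2 + 66*s - 40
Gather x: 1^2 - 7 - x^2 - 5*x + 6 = -x^2 - 5*x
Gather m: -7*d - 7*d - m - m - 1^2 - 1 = -14*d - 2*m - 2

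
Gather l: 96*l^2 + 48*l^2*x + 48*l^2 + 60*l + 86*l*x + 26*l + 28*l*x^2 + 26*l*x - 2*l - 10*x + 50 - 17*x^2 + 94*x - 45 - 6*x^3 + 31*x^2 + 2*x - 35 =l^2*(48*x + 144) + l*(28*x^2 + 112*x + 84) - 6*x^3 + 14*x^2 + 86*x - 30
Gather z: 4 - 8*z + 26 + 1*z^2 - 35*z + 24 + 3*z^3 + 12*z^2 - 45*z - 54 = 3*z^3 + 13*z^2 - 88*z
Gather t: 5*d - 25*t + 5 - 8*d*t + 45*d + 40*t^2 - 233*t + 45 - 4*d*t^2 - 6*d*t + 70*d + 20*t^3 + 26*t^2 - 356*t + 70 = 120*d + 20*t^3 + t^2*(66 - 4*d) + t*(-14*d - 614) + 120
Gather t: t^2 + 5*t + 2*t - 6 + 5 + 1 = t^2 + 7*t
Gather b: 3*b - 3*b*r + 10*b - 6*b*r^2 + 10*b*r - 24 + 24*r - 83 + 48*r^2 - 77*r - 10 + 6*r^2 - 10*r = b*(-6*r^2 + 7*r + 13) + 54*r^2 - 63*r - 117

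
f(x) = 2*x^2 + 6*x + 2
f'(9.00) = 42.00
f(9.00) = 218.00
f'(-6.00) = -18.00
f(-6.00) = 38.00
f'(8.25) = 39.00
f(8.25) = 187.62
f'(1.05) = 10.20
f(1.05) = 10.50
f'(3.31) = 19.24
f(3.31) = 43.77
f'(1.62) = 12.48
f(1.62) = 16.97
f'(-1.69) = -0.76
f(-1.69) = -2.43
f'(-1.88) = -1.52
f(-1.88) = -2.21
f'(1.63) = 12.52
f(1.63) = 17.09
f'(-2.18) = -2.72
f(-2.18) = -1.58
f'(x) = 4*x + 6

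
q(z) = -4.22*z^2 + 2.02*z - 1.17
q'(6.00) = -48.62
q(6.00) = -140.97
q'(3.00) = -23.30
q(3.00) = -33.09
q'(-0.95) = 10.04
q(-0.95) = -6.90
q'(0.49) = -2.12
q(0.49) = -1.19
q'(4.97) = -39.93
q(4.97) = -95.37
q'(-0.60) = 7.08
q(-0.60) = -3.90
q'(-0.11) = 2.95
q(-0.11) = -1.44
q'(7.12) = -58.07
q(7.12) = -200.72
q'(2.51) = -19.16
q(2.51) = -22.69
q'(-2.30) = 21.43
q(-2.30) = -28.14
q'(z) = 2.02 - 8.44*z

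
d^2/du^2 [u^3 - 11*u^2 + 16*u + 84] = 6*u - 22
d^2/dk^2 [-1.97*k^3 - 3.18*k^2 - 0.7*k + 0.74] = -11.82*k - 6.36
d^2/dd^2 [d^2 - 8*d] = 2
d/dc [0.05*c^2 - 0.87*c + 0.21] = 0.1*c - 0.87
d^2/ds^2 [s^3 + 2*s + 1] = 6*s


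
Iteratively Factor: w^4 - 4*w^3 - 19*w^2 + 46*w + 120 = (w + 3)*(w^3 - 7*w^2 + 2*w + 40) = (w - 4)*(w + 3)*(w^2 - 3*w - 10) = (w - 4)*(w + 2)*(w + 3)*(w - 5)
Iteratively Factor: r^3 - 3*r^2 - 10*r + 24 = (r + 3)*(r^2 - 6*r + 8) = (r - 4)*(r + 3)*(r - 2)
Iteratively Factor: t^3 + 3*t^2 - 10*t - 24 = (t - 3)*(t^2 + 6*t + 8) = (t - 3)*(t + 4)*(t + 2)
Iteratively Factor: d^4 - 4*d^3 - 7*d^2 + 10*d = (d - 1)*(d^3 - 3*d^2 - 10*d) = (d - 5)*(d - 1)*(d^2 + 2*d) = d*(d - 5)*(d - 1)*(d + 2)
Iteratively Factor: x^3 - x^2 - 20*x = (x - 5)*(x^2 + 4*x) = (x - 5)*(x + 4)*(x)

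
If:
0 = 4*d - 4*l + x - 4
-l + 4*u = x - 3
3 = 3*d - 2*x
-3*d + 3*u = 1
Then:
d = -173/27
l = -275/27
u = -164/27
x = -100/9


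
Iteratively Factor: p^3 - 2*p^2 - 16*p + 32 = (p - 2)*(p^2 - 16) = (p - 2)*(p + 4)*(p - 4)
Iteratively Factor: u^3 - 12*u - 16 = (u + 2)*(u^2 - 2*u - 8) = (u + 2)^2*(u - 4)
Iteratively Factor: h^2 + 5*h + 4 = (h + 4)*(h + 1)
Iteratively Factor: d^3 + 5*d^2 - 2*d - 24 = (d + 3)*(d^2 + 2*d - 8) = (d + 3)*(d + 4)*(d - 2)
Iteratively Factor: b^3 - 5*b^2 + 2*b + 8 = (b - 2)*(b^2 - 3*b - 4) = (b - 2)*(b + 1)*(b - 4)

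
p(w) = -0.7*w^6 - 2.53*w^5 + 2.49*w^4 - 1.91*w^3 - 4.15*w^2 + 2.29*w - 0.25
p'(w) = -4.2*w^5 - 12.65*w^4 + 9.96*w^3 - 5.73*w^2 - 8.3*w + 2.29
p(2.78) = -661.48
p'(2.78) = -1304.02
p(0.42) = -0.12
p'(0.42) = -1.92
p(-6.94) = -31279.80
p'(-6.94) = 34725.68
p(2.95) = -916.65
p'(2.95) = -1712.73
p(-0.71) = -2.28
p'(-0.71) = -0.73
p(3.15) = -1317.25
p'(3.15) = -2317.44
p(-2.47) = 163.88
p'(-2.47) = -246.97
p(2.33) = -253.96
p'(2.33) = -583.42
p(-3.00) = 313.28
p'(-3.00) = -297.35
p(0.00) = -0.25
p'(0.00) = 2.29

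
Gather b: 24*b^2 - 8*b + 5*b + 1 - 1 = 24*b^2 - 3*b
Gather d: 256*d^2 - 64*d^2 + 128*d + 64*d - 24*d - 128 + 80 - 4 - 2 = 192*d^2 + 168*d - 54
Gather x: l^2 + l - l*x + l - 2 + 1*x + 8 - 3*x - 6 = l^2 + 2*l + x*(-l - 2)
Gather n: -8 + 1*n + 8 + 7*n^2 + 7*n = 7*n^2 + 8*n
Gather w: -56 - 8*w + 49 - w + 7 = -9*w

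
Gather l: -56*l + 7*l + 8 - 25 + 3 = -49*l - 14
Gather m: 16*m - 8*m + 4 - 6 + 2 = 8*m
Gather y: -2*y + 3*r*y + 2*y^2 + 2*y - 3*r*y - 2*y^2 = 0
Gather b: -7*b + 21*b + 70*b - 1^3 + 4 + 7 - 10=84*b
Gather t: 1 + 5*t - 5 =5*t - 4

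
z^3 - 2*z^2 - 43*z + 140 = (z - 5)*(z - 4)*(z + 7)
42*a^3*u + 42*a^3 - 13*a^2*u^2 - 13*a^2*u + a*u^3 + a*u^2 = (-7*a + u)*(-6*a + u)*(a*u + a)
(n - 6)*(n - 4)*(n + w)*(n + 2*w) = n^4 + 3*n^3*w - 10*n^3 + 2*n^2*w^2 - 30*n^2*w + 24*n^2 - 20*n*w^2 + 72*n*w + 48*w^2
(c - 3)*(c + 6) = c^2 + 3*c - 18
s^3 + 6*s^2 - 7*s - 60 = (s - 3)*(s + 4)*(s + 5)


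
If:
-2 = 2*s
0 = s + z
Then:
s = -1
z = 1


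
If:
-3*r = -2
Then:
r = 2/3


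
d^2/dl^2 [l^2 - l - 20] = 2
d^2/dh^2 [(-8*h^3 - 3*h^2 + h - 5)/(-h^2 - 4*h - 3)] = 2*(91*h^3 + 276*h^2 + 285*h + 104)/(h^6 + 12*h^5 + 57*h^4 + 136*h^3 + 171*h^2 + 108*h + 27)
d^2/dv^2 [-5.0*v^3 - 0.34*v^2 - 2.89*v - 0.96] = -30.0*v - 0.68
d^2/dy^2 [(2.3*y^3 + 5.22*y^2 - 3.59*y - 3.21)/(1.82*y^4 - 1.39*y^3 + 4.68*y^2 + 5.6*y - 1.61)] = (15.23704*y^9 + 103.744368*y^8 - 339.474408*y^7 - 434.355468*y^6 - 350.727438*y^5 + 342.210564*y^4 - 478.536092*y^3 - 176.81382*y^2 - 588.192738*y - 287.377972)/(6.028568*y^12 - 13.812708*y^11 + 57.055362*y^10 - 18.074083*y^9 + 45.713616*y^8 + 251.7555*y^7 - 36.457947*y^6 + 201.574632*y^5 + 423.852114*y^4 - 88.362337*y^3 - 115.075716*y^2 + 43.54728*y - 4.173281)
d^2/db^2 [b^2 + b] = 2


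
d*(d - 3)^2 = d^3 - 6*d^2 + 9*d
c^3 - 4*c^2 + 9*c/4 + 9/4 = (c - 3)*(c - 3/2)*(c + 1/2)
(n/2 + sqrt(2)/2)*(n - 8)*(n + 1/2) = n^3/2 - 15*n^2/4 + sqrt(2)*n^2/2 - 15*sqrt(2)*n/4 - 2*n - 2*sqrt(2)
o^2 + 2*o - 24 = (o - 4)*(o + 6)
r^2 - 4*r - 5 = (r - 5)*(r + 1)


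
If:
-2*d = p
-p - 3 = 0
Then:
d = 3/2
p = -3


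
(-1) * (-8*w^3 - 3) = 8*w^3 + 3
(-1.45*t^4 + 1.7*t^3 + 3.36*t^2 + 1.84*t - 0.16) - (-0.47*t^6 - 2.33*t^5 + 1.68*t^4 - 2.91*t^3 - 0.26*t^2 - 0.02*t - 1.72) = 0.47*t^6 + 2.33*t^5 - 3.13*t^4 + 4.61*t^3 + 3.62*t^2 + 1.86*t + 1.56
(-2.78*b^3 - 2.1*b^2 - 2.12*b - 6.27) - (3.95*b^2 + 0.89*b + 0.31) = -2.78*b^3 - 6.05*b^2 - 3.01*b - 6.58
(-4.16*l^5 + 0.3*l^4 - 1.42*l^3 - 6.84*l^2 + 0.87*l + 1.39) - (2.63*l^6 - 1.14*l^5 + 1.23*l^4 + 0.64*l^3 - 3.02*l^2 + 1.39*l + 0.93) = -2.63*l^6 - 3.02*l^5 - 0.93*l^4 - 2.06*l^3 - 3.82*l^2 - 0.52*l + 0.46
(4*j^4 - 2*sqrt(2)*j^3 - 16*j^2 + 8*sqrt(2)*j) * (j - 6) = 4*j^5 - 24*j^4 - 2*sqrt(2)*j^4 - 16*j^3 + 12*sqrt(2)*j^3 + 8*sqrt(2)*j^2 + 96*j^2 - 48*sqrt(2)*j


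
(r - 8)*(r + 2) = r^2 - 6*r - 16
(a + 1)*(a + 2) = a^2 + 3*a + 2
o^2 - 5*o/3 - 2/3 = (o - 2)*(o + 1/3)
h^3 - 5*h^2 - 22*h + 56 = (h - 7)*(h - 2)*(h + 4)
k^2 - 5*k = k*(k - 5)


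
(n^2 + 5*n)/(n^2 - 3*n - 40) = n/(n - 8)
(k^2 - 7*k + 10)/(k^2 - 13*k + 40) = (k - 2)/(k - 8)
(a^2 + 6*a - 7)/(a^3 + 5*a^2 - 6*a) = (a + 7)/(a*(a + 6))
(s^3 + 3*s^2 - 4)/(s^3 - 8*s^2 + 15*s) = (s^3 + 3*s^2 - 4)/(s*(s^2 - 8*s + 15))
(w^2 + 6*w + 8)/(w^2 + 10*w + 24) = (w + 2)/(w + 6)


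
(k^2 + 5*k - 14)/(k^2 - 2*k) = (k + 7)/k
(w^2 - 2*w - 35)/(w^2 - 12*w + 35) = (w + 5)/(w - 5)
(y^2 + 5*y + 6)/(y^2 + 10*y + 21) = (y + 2)/(y + 7)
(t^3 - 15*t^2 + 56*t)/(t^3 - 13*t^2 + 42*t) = (t - 8)/(t - 6)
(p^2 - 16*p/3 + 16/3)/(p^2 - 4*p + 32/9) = 3*(p - 4)/(3*p - 8)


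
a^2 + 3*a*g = a*(a + 3*g)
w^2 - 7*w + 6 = (w - 6)*(w - 1)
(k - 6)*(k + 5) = k^2 - k - 30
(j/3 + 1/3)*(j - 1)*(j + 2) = j^3/3 + 2*j^2/3 - j/3 - 2/3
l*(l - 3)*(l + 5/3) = l^3 - 4*l^2/3 - 5*l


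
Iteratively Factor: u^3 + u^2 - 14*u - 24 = (u + 3)*(u^2 - 2*u - 8) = (u - 4)*(u + 3)*(u + 2)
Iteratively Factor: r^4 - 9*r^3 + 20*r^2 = (r)*(r^3 - 9*r^2 + 20*r) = r*(r - 5)*(r^2 - 4*r) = r*(r - 5)*(r - 4)*(r)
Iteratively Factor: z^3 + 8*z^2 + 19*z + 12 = (z + 1)*(z^2 + 7*z + 12) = (z + 1)*(z + 3)*(z + 4)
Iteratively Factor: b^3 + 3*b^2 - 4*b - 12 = (b + 2)*(b^2 + b - 6) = (b - 2)*(b + 2)*(b + 3)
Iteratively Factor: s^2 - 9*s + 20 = (s - 5)*(s - 4)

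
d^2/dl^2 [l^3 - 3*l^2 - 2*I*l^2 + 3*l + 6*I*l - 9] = 6*l - 6 - 4*I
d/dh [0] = 0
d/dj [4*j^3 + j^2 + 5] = 2*j*(6*j + 1)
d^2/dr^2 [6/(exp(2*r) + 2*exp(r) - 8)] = 12*(4*(exp(r) + 1)^2*exp(r) - (2*exp(r) + 1)*(exp(2*r) + 2*exp(r) - 8))*exp(r)/(exp(2*r) + 2*exp(r) - 8)^3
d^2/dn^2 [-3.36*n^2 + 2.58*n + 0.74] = -6.72000000000000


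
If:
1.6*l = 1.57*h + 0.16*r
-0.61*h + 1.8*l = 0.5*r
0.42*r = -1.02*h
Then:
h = 0.00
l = 0.00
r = 0.00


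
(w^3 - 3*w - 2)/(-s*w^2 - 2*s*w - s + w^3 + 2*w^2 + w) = (2 - w)/(s - w)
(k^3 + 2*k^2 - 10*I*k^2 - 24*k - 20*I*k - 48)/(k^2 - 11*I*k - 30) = (k^2 + k*(2 - 4*I) - 8*I)/(k - 5*I)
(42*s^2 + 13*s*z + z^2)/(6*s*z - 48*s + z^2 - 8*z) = (7*s + z)/(z - 8)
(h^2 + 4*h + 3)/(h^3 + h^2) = (h + 3)/h^2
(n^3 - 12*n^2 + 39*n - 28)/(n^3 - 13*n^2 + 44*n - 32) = (n - 7)/(n - 8)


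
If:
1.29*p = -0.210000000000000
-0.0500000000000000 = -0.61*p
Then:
No Solution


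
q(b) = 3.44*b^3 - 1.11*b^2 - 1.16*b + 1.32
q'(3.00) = 85.06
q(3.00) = 80.73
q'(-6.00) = 383.68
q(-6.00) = -774.72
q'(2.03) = 36.86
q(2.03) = 23.17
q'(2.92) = 80.35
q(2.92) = 74.11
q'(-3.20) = 111.62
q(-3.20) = -119.06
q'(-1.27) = 18.30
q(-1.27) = -6.04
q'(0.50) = 0.31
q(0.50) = 0.89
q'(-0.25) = 0.04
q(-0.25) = 1.49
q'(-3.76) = 153.09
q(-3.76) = -192.87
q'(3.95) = 151.09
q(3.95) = 191.43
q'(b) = 10.32*b^2 - 2.22*b - 1.16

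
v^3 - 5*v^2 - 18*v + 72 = (v - 6)*(v - 3)*(v + 4)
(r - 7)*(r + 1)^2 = r^3 - 5*r^2 - 13*r - 7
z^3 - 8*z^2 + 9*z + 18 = (z - 6)*(z - 3)*(z + 1)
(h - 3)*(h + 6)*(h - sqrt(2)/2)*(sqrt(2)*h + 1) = sqrt(2)*h^4 + 3*sqrt(2)*h^3 - 37*sqrt(2)*h^2/2 - 3*sqrt(2)*h/2 + 9*sqrt(2)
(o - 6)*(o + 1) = o^2 - 5*o - 6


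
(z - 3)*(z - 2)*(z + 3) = z^3 - 2*z^2 - 9*z + 18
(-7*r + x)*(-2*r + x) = 14*r^2 - 9*r*x + x^2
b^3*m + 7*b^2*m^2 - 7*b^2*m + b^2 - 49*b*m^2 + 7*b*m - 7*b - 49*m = (b - 7)*(b + 7*m)*(b*m + 1)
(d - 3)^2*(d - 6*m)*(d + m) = d^4 - 5*d^3*m - 6*d^3 - 6*d^2*m^2 + 30*d^2*m + 9*d^2 + 36*d*m^2 - 45*d*m - 54*m^2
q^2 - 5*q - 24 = (q - 8)*(q + 3)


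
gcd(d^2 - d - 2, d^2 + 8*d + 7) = d + 1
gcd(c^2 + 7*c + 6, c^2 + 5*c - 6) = c + 6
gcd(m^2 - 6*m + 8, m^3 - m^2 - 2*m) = m - 2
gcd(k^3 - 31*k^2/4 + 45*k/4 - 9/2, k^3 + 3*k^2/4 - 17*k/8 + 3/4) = k - 3/4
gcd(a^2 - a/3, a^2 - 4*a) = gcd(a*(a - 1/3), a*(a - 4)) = a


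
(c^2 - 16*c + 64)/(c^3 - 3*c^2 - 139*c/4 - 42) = 4*(c - 8)/(4*c^2 + 20*c + 21)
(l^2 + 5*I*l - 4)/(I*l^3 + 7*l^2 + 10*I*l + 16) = (l^2 + 5*I*l - 4)/(I*l^3 + 7*l^2 + 10*I*l + 16)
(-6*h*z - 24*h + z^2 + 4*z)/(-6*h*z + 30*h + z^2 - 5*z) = (z + 4)/(z - 5)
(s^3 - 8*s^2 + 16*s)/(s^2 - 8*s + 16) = s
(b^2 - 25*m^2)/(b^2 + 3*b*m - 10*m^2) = (b - 5*m)/(b - 2*m)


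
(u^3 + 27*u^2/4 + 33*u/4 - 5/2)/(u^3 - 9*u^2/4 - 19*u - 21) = (4*u^2 + 19*u - 5)/(4*u^2 - 17*u - 42)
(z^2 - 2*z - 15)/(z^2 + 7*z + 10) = (z^2 - 2*z - 15)/(z^2 + 7*z + 10)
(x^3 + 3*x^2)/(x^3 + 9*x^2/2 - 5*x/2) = 2*x*(x + 3)/(2*x^2 + 9*x - 5)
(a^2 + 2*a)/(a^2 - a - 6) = a/(a - 3)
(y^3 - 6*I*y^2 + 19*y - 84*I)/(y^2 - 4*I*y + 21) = (y^2 + I*y + 12)/(y + 3*I)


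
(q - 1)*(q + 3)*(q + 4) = q^3 + 6*q^2 + 5*q - 12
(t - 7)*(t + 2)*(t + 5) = t^3 - 39*t - 70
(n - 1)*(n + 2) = n^2 + n - 2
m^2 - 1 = (m - 1)*(m + 1)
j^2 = j^2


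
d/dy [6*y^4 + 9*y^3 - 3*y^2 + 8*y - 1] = 24*y^3 + 27*y^2 - 6*y + 8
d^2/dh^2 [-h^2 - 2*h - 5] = -2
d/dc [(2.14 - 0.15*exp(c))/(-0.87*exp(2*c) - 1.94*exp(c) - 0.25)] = (-0.1305*exp(2*c) + 3.7236*exp(c) + 4.1891)*exp(c)/(0.7569*exp(4*c) + 3.3756*exp(3*c) + 4.1986*exp(2*c) + 0.97*exp(c) + 0.0625)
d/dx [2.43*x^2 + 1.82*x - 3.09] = 4.86*x + 1.82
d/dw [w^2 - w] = 2*w - 1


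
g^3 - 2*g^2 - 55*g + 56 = (g - 8)*(g - 1)*(g + 7)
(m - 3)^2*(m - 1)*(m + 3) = m^4 - 4*m^3 - 6*m^2 + 36*m - 27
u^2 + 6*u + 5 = (u + 1)*(u + 5)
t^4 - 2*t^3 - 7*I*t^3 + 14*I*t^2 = t^2*(t - 2)*(t - 7*I)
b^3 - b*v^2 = b*(b - v)*(b + v)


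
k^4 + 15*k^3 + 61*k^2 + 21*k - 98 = (k - 1)*(k + 2)*(k + 7)^2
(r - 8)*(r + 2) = r^2 - 6*r - 16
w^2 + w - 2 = (w - 1)*(w + 2)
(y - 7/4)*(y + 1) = y^2 - 3*y/4 - 7/4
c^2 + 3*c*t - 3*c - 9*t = (c - 3)*(c + 3*t)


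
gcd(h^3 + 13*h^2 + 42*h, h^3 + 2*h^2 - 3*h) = h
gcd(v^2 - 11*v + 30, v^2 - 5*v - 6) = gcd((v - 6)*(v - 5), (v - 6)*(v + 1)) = v - 6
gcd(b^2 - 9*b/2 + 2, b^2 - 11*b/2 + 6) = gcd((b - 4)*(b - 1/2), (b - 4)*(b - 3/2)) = b - 4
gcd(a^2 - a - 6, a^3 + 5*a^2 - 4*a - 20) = a + 2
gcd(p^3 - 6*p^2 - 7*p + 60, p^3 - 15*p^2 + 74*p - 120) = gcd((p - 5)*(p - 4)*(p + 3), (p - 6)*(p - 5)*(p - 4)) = p^2 - 9*p + 20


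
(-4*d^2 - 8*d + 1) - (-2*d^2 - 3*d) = -2*d^2 - 5*d + 1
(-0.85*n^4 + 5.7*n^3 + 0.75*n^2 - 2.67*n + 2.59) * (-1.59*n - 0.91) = 1.3515*n^5 - 8.2895*n^4 - 6.3795*n^3 + 3.5628*n^2 - 1.6884*n - 2.3569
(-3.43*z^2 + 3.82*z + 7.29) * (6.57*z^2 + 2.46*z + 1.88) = -22.5351*z^4 + 16.6596*z^3 + 50.8441*z^2 + 25.115*z + 13.7052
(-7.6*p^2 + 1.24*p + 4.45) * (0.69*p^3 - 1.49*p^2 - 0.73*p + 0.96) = -5.244*p^5 + 12.1796*p^4 + 6.7709*p^3 - 14.8317*p^2 - 2.0581*p + 4.272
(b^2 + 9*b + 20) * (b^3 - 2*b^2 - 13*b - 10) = b^5 + 7*b^4 - 11*b^3 - 167*b^2 - 350*b - 200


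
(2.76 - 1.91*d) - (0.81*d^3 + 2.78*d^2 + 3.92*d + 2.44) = -0.81*d^3 - 2.78*d^2 - 5.83*d + 0.32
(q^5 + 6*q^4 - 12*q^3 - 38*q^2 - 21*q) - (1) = q^5 + 6*q^4 - 12*q^3 - 38*q^2 - 21*q - 1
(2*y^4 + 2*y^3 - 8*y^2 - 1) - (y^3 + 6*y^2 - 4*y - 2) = 2*y^4 + y^3 - 14*y^2 + 4*y + 1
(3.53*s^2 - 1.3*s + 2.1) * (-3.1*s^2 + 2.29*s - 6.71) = -10.943*s^4 + 12.1137*s^3 - 33.1733*s^2 + 13.532*s - 14.091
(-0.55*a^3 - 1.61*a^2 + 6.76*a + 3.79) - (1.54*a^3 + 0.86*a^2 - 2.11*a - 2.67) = -2.09*a^3 - 2.47*a^2 + 8.87*a + 6.46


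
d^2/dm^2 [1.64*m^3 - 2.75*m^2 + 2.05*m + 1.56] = 9.84*m - 5.5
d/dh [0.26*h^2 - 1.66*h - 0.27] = 0.52*h - 1.66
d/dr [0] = 0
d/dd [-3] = 0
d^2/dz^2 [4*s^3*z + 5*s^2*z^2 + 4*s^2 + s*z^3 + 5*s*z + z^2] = 10*s^2 + 6*s*z + 2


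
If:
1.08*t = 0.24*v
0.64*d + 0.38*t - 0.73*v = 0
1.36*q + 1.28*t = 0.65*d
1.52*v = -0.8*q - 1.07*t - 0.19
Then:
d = -0.10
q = -0.03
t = -0.02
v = -0.10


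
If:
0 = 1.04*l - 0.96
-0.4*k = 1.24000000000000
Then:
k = -3.10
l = 0.92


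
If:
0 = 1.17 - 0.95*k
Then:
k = 1.23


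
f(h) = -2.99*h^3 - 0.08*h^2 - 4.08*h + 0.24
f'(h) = -8.97*h^2 - 0.16*h - 4.08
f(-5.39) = 488.11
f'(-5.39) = -263.81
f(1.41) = -14.05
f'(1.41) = -22.14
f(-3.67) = 161.93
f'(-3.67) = -124.31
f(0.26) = -0.88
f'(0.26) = -4.73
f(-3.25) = 115.30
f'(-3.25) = -98.31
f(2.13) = -37.71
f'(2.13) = -45.12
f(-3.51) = 142.87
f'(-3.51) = -114.03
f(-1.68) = 21.05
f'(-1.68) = -29.13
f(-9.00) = 2210.19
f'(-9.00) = -729.21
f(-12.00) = 5204.40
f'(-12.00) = -1293.84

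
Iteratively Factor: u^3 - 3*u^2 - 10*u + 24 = (u + 3)*(u^2 - 6*u + 8) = (u - 2)*(u + 3)*(u - 4)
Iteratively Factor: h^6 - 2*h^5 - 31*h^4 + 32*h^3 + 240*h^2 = (h)*(h^5 - 2*h^4 - 31*h^3 + 32*h^2 + 240*h) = h*(h + 3)*(h^4 - 5*h^3 - 16*h^2 + 80*h) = h^2*(h + 3)*(h^3 - 5*h^2 - 16*h + 80) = h^2*(h + 3)*(h + 4)*(h^2 - 9*h + 20) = h^2*(h - 4)*(h + 3)*(h + 4)*(h - 5)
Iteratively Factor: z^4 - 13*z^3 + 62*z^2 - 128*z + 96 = (z - 4)*(z^3 - 9*z^2 + 26*z - 24) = (z - 4)^2*(z^2 - 5*z + 6) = (z - 4)^2*(z - 2)*(z - 3)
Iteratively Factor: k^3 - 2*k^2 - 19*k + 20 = (k + 4)*(k^2 - 6*k + 5) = (k - 1)*(k + 4)*(k - 5)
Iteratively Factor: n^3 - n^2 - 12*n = (n - 4)*(n^2 + 3*n) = n*(n - 4)*(n + 3)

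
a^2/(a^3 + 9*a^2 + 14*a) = a/(a^2 + 9*a + 14)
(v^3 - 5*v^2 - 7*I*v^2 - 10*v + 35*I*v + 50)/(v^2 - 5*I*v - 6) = (v^2 - 5*v*(1 + I) + 25*I)/(v - 3*I)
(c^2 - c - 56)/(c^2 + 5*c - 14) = (c - 8)/(c - 2)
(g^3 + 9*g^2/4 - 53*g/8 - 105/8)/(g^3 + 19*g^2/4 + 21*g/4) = (g - 5/2)/g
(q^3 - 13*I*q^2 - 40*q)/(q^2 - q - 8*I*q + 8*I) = q*(q - 5*I)/(q - 1)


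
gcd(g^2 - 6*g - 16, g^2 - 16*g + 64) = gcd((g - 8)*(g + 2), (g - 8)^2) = g - 8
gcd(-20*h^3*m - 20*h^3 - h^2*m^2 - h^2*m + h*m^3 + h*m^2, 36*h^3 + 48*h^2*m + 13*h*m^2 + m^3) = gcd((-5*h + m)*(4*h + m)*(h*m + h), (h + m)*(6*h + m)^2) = 1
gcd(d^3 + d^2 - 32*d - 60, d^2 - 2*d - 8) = d + 2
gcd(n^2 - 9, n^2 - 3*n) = n - 3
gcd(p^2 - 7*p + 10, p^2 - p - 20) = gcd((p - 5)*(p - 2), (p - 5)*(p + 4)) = p - 5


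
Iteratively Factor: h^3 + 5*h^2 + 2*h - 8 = (h + 4)*(h^2 + h - 2) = (h + 2)*(h + 4)*(h - 1)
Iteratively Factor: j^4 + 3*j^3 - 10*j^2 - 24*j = (j)*(j^3 + 3*j^2 - 10*j - 24) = j*(j + 4)*(j^2 - j - 6) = j*(j - 3)*(j + 4)*(j + 2)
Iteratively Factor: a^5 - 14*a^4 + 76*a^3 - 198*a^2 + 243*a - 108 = (a - 4)*(a^4 - 10*a^3 + 36*a^2 - 54*a + 27) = (a - 4)*(a - 3)*(a^3 - 7*a^2 + 15*a - 9) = (a - 4)*(a - 3)*(a - 1)*(a^2 - 6*a + 9) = (a - 4)*(a - 3)^2*(a - 1)*(a - 3)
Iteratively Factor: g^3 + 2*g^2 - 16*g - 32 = (g + 2)*(g^2 - 16) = (g + 2)*(g + 4)*(g - 4)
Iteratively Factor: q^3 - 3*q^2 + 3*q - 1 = (q - 1)*(q^2 - 2*q + 1) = (q - 1)^2*(q - 1)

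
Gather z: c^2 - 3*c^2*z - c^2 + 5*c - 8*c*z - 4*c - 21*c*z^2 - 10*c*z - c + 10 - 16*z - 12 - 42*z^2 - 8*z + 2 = z^2*(-21*c - 42) + z*(-3*c^2 - 18*c - 24)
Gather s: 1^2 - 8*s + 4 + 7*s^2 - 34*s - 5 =7*s^2 - 42*s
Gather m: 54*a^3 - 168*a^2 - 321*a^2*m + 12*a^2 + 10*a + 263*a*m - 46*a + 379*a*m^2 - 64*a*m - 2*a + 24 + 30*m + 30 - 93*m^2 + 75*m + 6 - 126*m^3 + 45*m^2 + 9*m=54*a^3 - 156*a^2 - 38*a - 126*m^3 + m^2*(379*a - 48) + m*(-321*a^2 + 199*a + 114) + 60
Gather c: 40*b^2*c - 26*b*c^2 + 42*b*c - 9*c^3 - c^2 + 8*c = -9*c^3 + c^2*(-26*b - 1) + c*(40*b^2 + 42*b + 8)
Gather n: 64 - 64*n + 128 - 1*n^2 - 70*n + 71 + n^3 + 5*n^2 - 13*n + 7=n^3 + 4*n^2 - 147*n + 270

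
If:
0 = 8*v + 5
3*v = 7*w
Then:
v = -5/8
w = -15/56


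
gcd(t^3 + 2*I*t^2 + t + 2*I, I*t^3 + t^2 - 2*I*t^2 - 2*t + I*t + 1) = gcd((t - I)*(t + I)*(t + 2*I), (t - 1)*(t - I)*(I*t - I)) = t - I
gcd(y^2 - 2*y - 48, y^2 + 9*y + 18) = y + 6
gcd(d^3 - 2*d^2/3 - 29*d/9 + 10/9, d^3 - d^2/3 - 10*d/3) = d^2 - d/3 - 10/3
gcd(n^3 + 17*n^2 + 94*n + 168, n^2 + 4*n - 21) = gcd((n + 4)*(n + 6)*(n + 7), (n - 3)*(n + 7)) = n + 7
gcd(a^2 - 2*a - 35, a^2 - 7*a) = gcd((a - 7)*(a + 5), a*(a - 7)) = a - 7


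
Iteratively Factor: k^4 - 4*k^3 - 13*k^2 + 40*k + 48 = (k - 4)*(k^3 - 13*k - 12) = (k - 4)*(k + 1)*(k^2 - k - 12) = (k - 4)^2*(k + 1)*(k + 3)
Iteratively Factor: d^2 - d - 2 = (d - 2)*(d + 1)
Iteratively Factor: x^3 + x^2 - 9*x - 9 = (x - 3)*(x^2 + 4*x + 3) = (x - 3)*(x + 1)*(x + 3)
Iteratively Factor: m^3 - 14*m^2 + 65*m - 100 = (m - 5)*(m^2 - 9*m + 20) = (m - 5)*(m - 4)*(m - 5)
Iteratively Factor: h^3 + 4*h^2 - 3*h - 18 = (h - 2)*(h^2 + 6*h + 9) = (h - 2)*(h + 3)*(h + 3)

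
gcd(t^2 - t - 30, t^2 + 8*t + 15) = t + 5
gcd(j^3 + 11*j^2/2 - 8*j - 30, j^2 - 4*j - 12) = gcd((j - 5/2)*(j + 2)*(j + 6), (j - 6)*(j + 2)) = j + 2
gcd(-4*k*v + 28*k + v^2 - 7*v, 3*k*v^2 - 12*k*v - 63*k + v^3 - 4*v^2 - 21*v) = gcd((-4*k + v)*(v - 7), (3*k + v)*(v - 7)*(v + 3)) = v - 7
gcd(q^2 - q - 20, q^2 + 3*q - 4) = q + 4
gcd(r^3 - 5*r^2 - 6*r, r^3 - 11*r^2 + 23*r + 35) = r + 1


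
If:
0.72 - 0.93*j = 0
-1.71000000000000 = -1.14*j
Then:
No Solution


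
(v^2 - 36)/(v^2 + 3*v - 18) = (v - 6)/(v - 3)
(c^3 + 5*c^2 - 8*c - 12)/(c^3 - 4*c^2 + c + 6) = (c + 6)/(c - 3)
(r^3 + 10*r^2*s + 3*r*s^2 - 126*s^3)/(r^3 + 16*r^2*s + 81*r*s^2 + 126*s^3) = (r - 3*s)/(r + 3*s)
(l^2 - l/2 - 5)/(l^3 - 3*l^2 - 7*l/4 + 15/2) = 2*(l + 2)/(2*l^2 - l - 6)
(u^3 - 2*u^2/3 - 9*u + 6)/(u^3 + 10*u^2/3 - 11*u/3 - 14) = (3*u^2 - 11*u + 6)/(3*u^2 + u - 14)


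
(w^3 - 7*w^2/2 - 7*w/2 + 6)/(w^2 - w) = w - 5/2 - 6/w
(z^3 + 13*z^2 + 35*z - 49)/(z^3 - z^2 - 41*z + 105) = (z^2 + 6*z - 7)/(z^2 - 8*z + 15)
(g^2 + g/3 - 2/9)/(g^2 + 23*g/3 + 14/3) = (g - 1/3)/(g + 7)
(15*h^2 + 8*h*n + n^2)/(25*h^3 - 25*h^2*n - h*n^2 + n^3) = (3*h + n)/(5*h^2 - 6*h*n + n^2)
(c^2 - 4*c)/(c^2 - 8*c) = (c - 4)/(c - 8)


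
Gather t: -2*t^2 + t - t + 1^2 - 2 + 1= -2*t^2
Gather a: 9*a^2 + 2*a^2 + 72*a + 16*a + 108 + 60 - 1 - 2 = 11*a^2 + 88*a + 165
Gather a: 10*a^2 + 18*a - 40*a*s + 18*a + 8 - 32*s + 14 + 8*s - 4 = 10*a^2 + a*(36 - 40*s) - 24*s + 18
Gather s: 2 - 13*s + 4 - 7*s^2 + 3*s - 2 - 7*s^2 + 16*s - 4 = -14*s^2 + 6*s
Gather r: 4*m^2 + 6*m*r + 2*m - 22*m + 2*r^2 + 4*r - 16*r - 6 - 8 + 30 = 4*m^2 - 20*m + 2*r^2 + r*(6*m - 12) + 16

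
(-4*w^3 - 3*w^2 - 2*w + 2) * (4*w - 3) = -16*w^4 + w^2 + 14*w - 6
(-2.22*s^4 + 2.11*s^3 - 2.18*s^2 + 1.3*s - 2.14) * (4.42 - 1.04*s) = 2.3088*s^5 - 12.0068*s^4 + 11.5934*s^3 - 10.9876*s^2 + 7.9716*s - 9.4588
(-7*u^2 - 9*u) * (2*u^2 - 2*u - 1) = -14*u^4 - 4*u^3 + 25*u^2 + 9*u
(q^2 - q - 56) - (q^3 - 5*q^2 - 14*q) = -q^3 + 6*q^2 + 13*q - 56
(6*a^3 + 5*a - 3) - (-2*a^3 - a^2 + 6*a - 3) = 8*a^3 + a^2 - a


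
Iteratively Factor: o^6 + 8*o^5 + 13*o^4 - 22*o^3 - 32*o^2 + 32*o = (o + 4)*(o^5 + 4*o^4 - 3*o^3 - 10*o^2 + 8*o) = (o - 1)*(o + 4)*(o^4 + 5*o^3 + 2*o^2 - 8*o) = (o - 1)*(o + 4)^2*(o^3 + o^2 - 2*o) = o*(o - 1)*(o + 4)^2*(o^2 + o - 2) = o*(o - 1)*(o + 2)*(o + 4)^2*(o - 1)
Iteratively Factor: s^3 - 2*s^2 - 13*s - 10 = (s + 1)*(s^2 - 3*s - 10) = (s - 5)*(s + 1)*(s + 2)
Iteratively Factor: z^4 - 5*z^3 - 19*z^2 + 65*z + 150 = (z + 2)*(z^3 - 7*z^2 - 5*z + 75) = (z - 5)*(z + 2)*(z^2 - 2*z - 15) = (z - 5)*(z + 2)*(z + 3)*(z - 5)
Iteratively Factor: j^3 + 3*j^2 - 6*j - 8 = (j + 1)*(j^2 + 2*j - 8) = (j - 2)*(j + 1)*(j + 4)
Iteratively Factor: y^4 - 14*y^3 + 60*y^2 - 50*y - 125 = (y - 5)*(y^3 - 9*y^2 + 15*y + 25) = (y - 5)*(y + 1)*(y^2 - 10*y + 25) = (y - 5)^2*(y + 1)*(y - 5)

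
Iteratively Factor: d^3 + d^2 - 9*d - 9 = (d + 1)*(d^2 - 9) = (d + 1)*(d + 3)*(d - 3)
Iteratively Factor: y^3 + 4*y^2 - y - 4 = (y - 1)*(y^2 + 5*y + 4) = (y - 1)*(y + 1)*(y + 4)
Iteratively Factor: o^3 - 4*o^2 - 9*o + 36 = (o + 3)*(o^2 - 7*o + 12) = (o - 4)*(o + 3)*(o - 3)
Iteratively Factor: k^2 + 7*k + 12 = (k + 4)*(k + 3)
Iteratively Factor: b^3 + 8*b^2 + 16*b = (b)*(b^2 + 8*b + 16) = b*(b + 4)*(b + 4)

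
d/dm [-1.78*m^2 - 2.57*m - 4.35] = -3.56*m - 2.57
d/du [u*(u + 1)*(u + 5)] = 3*u^2 + 12*u + 5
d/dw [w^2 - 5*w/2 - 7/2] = 2*w - 5/2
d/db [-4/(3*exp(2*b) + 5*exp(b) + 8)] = (24*exp(b) + 20)*exp(b)/(3*exp(2*b) + 5*exp(b) + 8)^2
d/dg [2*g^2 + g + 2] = 4*g + 1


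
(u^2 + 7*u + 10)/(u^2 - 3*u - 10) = (u + 5)/(u - 5)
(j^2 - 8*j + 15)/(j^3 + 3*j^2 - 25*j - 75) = (j - 3)/(j^2 + 8*j + 15)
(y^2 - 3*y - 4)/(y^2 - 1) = (y - 4)/(y - 1)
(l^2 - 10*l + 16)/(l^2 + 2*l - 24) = (l^2 - 10*l + 16)/(l^2 + 2*l - 24)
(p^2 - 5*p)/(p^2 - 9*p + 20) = p/(p - 4)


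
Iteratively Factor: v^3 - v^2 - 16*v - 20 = (v + 2)*(v^2 - 3*v - 10) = (v + 2)^2*(v - 5)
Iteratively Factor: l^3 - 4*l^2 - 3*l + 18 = (l - 3)*(l^2 - l - 6) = (l - 3)*(l + 2)*(l - 3)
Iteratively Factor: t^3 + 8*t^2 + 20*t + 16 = (t + 2)*(t^2 + 6*t + 8) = (t + 2)^2*(t + 4)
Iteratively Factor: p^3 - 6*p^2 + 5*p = (p - 5)*(p^2 - p) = (p - 5)*(p - 1)*(p)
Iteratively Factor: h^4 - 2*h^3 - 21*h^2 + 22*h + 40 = (h + 1)*(h^3 - 3*h^2 - 18*h + 40) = (h - 5)*(h + 1)*(h^2 + 2*h - 8) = (h - 5)*(h - 2)*(h + 1)*(h + 4)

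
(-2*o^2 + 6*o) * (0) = 0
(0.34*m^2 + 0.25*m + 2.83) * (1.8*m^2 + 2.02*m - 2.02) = 0.612*m^4 + 1.1368*m^3 + 4.9122*m^2 + 5.2116*m - 5.7166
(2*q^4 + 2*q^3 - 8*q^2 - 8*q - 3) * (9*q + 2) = 18*q^5 + 22*q^4 - 68*q^3 - 88*q^2 - 43*q - 6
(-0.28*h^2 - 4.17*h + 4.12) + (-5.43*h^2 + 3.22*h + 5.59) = -5.71*h^2 - 0.95*h + 9.71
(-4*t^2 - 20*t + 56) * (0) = 0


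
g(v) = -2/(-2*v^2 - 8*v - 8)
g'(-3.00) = 2.00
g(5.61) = 0.02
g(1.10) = 0.10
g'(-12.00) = 0.00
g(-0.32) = 0.35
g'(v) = -2*(4*v + 8)/(-2*v^2 - 8*v - 8)^2 = 2*(-v - 2)/(v^2 + 4*v + 4)^2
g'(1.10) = -0.07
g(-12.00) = 0.01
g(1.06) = 0.11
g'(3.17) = -0.01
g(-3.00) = 1.00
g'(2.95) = -0.02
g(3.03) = 0.04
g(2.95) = 0.04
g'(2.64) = -0.02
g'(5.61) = -0.00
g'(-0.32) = -0.42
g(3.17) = 0.04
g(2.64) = 0.05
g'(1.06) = -0.07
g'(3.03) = -0.02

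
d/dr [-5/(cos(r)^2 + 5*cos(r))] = -5*(2*cos(r) + 5)*sin(r)/((cos(r) + 5)^2*cos(r)^2)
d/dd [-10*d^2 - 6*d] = -20*d - 6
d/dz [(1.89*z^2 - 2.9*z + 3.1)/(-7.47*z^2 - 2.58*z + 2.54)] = (-26.5392*z^2 + 55.9152*z + 0.632000000000001)/(55.8009*z^4 + 38.5452*z^3 - 31.2912*z^2 - 13.1064*z + 6.4516)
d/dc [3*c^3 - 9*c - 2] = 9*c^2 - 9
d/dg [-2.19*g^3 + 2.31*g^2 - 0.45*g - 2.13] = -6.57*g^2 + 4.62*g - 0.45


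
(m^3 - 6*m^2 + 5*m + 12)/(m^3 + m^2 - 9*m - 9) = (m - 4)/(m + 3)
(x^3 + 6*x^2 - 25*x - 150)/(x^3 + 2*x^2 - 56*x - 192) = (x^2 - 25)/(x^2 - 4*x - 32)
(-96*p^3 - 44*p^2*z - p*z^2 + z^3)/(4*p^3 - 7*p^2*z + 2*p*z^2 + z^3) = (-24*p^2 - 5*p*z + z^2)/(p^2 - 2*p*z + z^2)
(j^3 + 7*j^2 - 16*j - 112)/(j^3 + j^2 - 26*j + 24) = (j^2 + 11*j + 28)/(j^2 + 5*j - 6)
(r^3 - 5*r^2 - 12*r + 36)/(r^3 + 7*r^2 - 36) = (r - 6)/(r + 6)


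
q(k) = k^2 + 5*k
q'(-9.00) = -13.00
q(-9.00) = 36.00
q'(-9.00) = -13.00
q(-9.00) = 36.00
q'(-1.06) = 2.88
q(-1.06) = -4.18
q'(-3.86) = -2.72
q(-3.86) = -4.40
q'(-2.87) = -0.74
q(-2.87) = -6.11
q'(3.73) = 12.46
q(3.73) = 32.56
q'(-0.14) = 4.72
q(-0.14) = -0.68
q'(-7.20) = -9.40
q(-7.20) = 15.84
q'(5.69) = 16.38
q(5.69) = 60.83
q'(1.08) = 7.16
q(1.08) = 6.57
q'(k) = 2*k + 5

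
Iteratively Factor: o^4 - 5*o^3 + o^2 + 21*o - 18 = (o - 3)*(o^3 - 2*o^2 - 5*o + 6) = (o - 3)^2*(o^2 + o - 2) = (o - 3)^2*(o - 1)*(o + 2)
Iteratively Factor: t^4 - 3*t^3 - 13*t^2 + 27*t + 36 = (t + 3)*(t^3 - 6*t^2 + 5*t + 12) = (t - 4)*(t + 3)*(t^2 - 2*t - 3) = (t - 4)*(t - 3)*(t + 3)*(t + 1)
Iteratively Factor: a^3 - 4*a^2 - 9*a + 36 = (a - 3)*(a^2 - a - 12) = (a - 4)*(a - 3)*(a + 3)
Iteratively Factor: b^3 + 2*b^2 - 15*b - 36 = (b + 3)*(b^2 - b - 12) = (b - 4)*(b + 3)*(b + 3)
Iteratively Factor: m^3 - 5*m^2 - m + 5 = (m - 5)*(m^2 - 1) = (m - 5)*(m + 1)*(m - 1)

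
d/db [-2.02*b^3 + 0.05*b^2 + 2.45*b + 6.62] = -6.06*b^2 + 0.1*b + 2.45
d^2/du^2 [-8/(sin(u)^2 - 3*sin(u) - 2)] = 8*(-4*sin(u)^4 + 9*sin(u)^3 - 11*sin(u)^2 - 12*sin(u) + 22)/(3*sin(u) + cos(u)^2 + 1)^3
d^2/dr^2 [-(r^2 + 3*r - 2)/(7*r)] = 4/(7*r^3)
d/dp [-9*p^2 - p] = -18*p - 1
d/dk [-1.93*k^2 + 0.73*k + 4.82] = 0.73 - 3.86*k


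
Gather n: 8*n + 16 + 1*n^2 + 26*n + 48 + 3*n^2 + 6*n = 4*n^2 + 40*n + 64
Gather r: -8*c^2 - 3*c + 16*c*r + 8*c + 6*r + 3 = -8*c^2 + 5*c + r*(16*c + 6) + 3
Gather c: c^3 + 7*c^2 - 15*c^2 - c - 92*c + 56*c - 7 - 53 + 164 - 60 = c^3 - 8*c^2 - 37*c + 44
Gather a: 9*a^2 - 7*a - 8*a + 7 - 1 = 9*a^2 - 15*a + 6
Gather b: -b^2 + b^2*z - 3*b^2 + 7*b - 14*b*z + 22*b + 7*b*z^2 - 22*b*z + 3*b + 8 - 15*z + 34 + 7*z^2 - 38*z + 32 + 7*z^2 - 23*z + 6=b^2*(z - 4) + b*(7*z^2 - 36*z + 32) + 14*z^2 - 76*z + 80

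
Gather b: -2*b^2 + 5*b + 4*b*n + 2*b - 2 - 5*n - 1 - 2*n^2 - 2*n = -2*b^2 + b*(4*n + 7) - 2*n^2 - 7*n - 3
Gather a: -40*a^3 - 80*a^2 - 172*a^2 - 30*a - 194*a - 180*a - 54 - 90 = -40*a^3 - 252*a^2 - 404*a - 144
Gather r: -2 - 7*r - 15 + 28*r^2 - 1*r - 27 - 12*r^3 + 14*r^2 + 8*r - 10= -12*r^3 + 42*r^2 - 54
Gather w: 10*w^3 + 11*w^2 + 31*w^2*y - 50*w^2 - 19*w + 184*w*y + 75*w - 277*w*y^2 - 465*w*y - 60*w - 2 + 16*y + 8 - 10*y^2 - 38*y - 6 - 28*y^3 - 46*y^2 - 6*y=10*w^3 + w^2*(31*y - 39) + w*(-277*y^2 - 281*y - 4) - 28*y^3 - 56*y^2 - 28*y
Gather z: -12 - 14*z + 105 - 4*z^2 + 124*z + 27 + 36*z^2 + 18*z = 32*z^2 + 128*z + 120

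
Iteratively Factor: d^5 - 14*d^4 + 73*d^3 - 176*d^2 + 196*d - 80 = (d - 2)*(d^4 - 12*d^3 + 49*d^2 - 78*d + 40) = (d - 2)^2*(d^3 - 10*d^2 + 29*d - 20) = (d - 5)*(d - 2)^2*(d^2 - 5*d + 4) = (d - 5)*(d - 2)^2*(d - 1)*(d - 4)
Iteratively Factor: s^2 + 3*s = (s)*(s + 3)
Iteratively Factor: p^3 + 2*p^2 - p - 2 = (p - 1)*(p^2 + 3*p + 2) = (p - 1)*(p + 2)*(p + 1)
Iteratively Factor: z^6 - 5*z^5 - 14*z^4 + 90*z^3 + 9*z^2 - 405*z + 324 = (z + 3)*(z^5 - 8*z^4 + 10*z^3 + 60*z^2 - 171*z + 108) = (z - 3)*(z + 3)*(z^4 - 5*z^3 - 5*z^2 + 45*z - 36) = (z - 3)*(z + 3)^2*(z^3 - 8*z^2 + 19*z - 12) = (z - 3)^2*(z + 3)^2*(z^2 - 5*z + 4) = (z - 4)*(z - 3)^2*(z + 3)^2*(z - 1)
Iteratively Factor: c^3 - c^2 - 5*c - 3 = (c + 1)*(c^2 - 2*c - 3) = (c + 1)^2*(c - 3)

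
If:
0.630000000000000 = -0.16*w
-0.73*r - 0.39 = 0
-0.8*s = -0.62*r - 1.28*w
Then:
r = -0.53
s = -6.71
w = -3.94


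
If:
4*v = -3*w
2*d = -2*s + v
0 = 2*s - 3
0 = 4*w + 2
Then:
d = -21/16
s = 3/2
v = 3/8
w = -1/2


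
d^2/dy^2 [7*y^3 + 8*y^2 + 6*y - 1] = 42*y + 16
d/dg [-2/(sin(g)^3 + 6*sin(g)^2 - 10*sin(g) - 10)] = 2*(3*sin(g)^2 + 12*sin(g) - 10)*cos(g)/(sin(g)^3 + 6*sin(g)^2 - 10*sin(g) - 10)^2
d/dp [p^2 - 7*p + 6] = 2*p - 7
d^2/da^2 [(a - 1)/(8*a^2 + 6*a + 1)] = 4*((1 - 12*a)*(8*a^2 + 6*a + 1) + 2*(a - 1)*(8*a + 3)^2)/(8*a^2 + 6*a + 1)^3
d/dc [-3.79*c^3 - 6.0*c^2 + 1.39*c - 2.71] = -11.37*c^2 - 12.0*c + 1.39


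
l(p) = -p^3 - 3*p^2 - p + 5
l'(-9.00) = -190.00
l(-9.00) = 500.00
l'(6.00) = -145.00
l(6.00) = -325.00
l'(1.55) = -17.51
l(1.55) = -7.48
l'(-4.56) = -36.02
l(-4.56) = 42.00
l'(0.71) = -6.77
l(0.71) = 2.42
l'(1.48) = -16.45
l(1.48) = -6.29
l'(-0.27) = 0.40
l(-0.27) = 5.07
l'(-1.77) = 0.22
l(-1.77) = 2.92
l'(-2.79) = -7.61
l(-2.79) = 6.16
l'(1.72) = -20.20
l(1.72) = -10.68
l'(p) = -3*p^2 - 6*p - 1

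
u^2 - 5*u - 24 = (u - 8)*(u + 3)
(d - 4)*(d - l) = d^2 - d*l - 4*d + 4*l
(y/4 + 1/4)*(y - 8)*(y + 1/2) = y^3/4 - 13*y^2/8 - 23*y/8 - 1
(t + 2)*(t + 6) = t^2 + 8*t + 12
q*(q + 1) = q^2 + q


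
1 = 1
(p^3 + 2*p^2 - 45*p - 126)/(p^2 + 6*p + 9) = (p^2 - p - 42)/(p + 3)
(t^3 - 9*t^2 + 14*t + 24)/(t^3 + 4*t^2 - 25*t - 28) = (t - 6)/(t + 7)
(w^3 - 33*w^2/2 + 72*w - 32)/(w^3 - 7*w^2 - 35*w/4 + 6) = 2*(w - 8)/(2*w + 3)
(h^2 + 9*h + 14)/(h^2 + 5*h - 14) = (h + 2)/(h - 2)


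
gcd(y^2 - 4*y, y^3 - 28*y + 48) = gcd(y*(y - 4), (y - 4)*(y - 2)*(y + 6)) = y - 4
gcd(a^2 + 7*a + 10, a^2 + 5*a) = a + 5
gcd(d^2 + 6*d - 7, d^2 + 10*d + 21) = d + 7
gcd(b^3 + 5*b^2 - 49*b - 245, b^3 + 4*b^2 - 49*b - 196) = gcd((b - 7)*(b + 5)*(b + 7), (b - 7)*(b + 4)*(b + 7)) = b^2 - 49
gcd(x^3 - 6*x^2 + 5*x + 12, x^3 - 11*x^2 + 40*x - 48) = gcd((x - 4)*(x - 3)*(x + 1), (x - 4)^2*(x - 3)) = x^2 - 7*x + 12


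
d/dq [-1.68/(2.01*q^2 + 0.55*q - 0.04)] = (6.7536*q + 0.924)/(2.01*q^2 + 0.55*q - 0.04)^2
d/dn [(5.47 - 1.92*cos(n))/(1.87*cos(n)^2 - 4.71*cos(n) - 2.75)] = (-3.5904*cos(n)^2 + 20.4578*cos(n) - 31.0437)*sin(n)/(3.4969*cos(n)^4 - 17.6154*cos(n)^3 + 11.8991*cos(n)^2 + 25.905*cos(n) + 7.5625)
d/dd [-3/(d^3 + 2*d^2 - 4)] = 3*d*(3*d + 4)/(d^3 + 2*d^2 - 4)^2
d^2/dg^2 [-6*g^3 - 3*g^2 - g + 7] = -36*g - 6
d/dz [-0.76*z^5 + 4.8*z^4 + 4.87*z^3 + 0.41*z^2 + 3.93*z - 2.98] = -3.8*z^4 + 19.2*z^3 + 14.61*z^2 + 0.82*z + 3.93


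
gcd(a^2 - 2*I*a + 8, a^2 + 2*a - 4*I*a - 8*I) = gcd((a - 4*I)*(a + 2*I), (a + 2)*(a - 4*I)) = a - 4*I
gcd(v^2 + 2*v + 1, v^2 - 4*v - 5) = v + 1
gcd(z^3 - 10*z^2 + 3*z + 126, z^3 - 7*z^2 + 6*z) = z - 6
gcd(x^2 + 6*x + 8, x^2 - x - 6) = x + 2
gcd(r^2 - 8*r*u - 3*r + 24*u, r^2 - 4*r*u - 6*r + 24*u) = 1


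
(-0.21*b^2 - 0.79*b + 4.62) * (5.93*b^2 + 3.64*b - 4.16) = -1.2453*b^4 - 5.4491*b^3 + 25.3946*b^2 + 20.1032*b - 19.2192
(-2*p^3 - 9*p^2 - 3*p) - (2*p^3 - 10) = -4*p^3 - 9*p^2 - 3*p + 10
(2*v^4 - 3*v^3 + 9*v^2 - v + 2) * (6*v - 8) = 12*v^5 - 34*v^4 + 78*v^3 - 78*v^2 + 20*v - 16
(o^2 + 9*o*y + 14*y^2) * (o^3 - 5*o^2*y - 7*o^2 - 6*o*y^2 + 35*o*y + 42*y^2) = o^5 + 4*o^4*y - 7*o^4 - 37*o^3*y^2 - 28*o^3*y - 124*o^2*y^3 + 259*o^2*y^2 - 84*o*y^4 + 868*o*y^3 + 588*y^4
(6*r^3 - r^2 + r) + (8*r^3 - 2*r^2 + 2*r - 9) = 14*r^3 - 3*r^2 + 3*r - 9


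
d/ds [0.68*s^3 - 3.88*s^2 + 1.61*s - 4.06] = 2.04*s^2 - 7.76*s + 1.61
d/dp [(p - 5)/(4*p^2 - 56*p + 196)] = (3 - p)/(4*(p^3 - 21*p^2 + 147*p - 343))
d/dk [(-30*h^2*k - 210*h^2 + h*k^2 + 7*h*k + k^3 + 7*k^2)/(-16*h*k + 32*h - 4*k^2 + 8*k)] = (2*(2*h + k - 1)*(-30*h^2*k - 210*h^2 + h*k^2 + 7*h*k + k^3 + 7*k^2) + (4*h*k - 8*h + k^2 - 2*k)*(30*h^2 - 2*h*k - 7*h - 3*k^2 - 14*k))/(4*(4*h*k - 8*h + k^2 - 2*k)^2)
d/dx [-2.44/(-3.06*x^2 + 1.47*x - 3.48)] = (3.5868 - 14.9328*x)/(3.06*x^2 - 1.47*x + 3.48)^2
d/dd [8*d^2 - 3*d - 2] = 16*d - 3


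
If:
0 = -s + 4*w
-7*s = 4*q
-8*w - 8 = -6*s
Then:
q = -7/2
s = 2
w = 1/2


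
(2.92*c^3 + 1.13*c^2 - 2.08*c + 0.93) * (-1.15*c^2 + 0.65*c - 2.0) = -3.358*c^5 + 0.5985*c^4 - 2.7135*c^3 - 4.6815*c^2 + 4.7645*c - 1.86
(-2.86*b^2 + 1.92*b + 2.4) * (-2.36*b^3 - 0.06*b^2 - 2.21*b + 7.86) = 6.7496*b^5 - 4.3596*b^4 + 0.5414*b^3 - 26.8668*b^2 + 9.7872*b + 18.864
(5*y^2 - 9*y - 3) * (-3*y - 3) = -15*y^3 + 12*y^2 + 36*y + 9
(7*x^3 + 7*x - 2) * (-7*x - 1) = -49*x^4 - 7*x^3 - 49*x^2 + 7*x + 2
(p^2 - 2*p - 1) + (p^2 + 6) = 2*p^2 - 2*p + 5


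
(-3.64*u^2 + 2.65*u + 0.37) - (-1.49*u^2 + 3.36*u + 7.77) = -2.15*u^2 - 0.71*u - 7.4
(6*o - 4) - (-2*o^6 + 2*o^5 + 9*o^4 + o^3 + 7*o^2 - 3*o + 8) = 2*o^6 - 2*o^5 - 9*o^4 - o^3 - 7*o^2 + 9*o - 12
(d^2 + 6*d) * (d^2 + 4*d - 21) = d^4 + 10*d^3 + 3*d^2 - 126*d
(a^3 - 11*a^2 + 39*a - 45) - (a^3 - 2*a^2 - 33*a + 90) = -9*a^2 + 72*a - 135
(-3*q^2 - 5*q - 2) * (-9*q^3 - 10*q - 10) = 27*q^5 + 45*q^4 + 48*q^3 + 80*q^2 + 70*q + 20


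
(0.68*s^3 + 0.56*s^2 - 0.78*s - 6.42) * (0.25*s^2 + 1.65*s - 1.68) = 0.17*s^5 + 1.262*s^4 - 0.4134*s^3 - 3.8328*s^2 - 9.2826*s + 10.7856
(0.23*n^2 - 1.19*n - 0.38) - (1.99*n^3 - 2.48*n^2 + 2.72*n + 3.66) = -1.99*n^3 + 2.71*n^2 - 3.91*n - 4.04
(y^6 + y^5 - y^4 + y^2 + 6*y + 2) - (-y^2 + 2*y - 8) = y^6 + y^5 - y^4 + 2*y^2 + 4*y + 10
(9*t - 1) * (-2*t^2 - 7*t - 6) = -18*t^3 - 61*t^2 - 47*t + 6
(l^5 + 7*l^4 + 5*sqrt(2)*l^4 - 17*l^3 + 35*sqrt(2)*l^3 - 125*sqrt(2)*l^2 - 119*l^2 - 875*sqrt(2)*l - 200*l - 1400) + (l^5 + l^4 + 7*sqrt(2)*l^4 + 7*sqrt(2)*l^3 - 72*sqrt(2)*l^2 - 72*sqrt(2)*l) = 2*l^5 + 8*l^4 + 12*sqrt(2)*l^4 - 17*l^3 + 42*sqrt(2)*l^3 - 197*sqrt(2)*l^2 - 119*l^2 - 947*sqrt(2)*l - 200*l - 1400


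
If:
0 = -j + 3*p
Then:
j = 3*p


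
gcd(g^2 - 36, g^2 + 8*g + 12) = g + 6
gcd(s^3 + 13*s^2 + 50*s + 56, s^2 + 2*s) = s + 2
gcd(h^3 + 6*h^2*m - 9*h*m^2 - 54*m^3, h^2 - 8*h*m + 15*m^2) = h - 3*m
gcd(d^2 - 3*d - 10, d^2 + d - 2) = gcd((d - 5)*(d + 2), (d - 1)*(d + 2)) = d + 2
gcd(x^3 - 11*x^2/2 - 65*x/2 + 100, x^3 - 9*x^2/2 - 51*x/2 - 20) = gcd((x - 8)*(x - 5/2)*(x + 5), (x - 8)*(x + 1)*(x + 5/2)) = x - 8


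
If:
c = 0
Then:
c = 0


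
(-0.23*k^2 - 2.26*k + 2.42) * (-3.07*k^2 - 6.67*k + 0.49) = 0.7061*k^4 + 8.4723*k^3 + 7.5321*k^2 - 17.2488*k + 1.1858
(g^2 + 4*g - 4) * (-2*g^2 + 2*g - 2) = -2*g^4 - 6*g^3 + 14*g^2 - 16*g + 8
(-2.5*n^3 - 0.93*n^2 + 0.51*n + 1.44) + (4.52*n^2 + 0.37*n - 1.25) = -2.5*n^3 + 3.59*n^2 + 0.88*n + 0.19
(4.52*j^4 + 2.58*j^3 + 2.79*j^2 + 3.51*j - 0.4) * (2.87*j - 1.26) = 12.9724*j^5 + 1.7094*j^4 + 4.7565*j^3 + 6.5583*j^2 - 5.5706*j + 0.504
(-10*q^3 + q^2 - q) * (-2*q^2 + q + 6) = 20*q^5 - 12*q^4 - 57*q^3 + 5*q^2 - 6*q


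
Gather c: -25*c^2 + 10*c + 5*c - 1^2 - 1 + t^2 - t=-25*c^2 + 15*c + t^2 - t - 2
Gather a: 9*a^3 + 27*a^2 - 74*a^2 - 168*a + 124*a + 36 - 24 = 9*a^3 - 47*a^2 - 44*a + 12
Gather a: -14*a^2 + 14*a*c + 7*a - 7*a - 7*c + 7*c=-14*a^2 + 14*a*c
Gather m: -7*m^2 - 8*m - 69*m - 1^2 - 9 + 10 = -7*m^2 - 77*m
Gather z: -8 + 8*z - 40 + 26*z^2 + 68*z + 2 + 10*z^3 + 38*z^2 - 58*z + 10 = 10*z^3 + 64*z^2 + 18*z - 36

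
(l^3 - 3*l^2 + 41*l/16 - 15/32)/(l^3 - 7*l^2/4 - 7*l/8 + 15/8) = (l - 1/4)/(l + 1)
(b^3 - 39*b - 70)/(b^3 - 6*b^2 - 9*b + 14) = (b + 5)/(b - 1)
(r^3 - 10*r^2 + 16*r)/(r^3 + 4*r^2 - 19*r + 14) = r*(r - 8)/(r^2 + 6*r - 7)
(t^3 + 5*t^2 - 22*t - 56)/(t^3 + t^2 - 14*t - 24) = (t + 7)/(t + 3)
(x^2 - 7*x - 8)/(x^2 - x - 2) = (x - 8)/(x - 2)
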